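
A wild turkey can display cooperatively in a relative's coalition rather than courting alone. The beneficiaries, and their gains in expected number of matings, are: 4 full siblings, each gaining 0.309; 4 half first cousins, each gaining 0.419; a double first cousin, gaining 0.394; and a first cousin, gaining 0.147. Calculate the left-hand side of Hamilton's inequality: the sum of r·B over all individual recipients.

0.839625

r to a full sibling = 1/2 (full sibs share both parents — two paths of length 2: r = 2·(1/2)^2 = 1/2).
r to a half first cousin = 1/16 (half first cousins share one grandparent — one path of length 4: r = (1/2)^4 = 1/16).
r to a double first cousin = 0.25 (double first cousins share both grandparent pairs — four paths of length 4: r = 4·(1/2)^4 = 1/4).
r to a first cousin = 0.125 (first cousins share one grandparent pair — two paths of length 4: r = 2·(1/2)^4 = 1/8).
Summing one r·B term per recipient: 4·0.5·0.309 + 4·0.0625·0.419 + 1·0.25·0.394 + 1·0.125·0.147 = 0.839625.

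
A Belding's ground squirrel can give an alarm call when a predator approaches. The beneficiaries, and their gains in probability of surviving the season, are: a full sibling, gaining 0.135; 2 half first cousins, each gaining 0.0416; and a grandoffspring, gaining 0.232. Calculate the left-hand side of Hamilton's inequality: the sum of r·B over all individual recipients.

r to a full sibling = 1/2 (full sibs share both parents — two paths of length 2: r = 2·(1/2)^2 = 1/2).
r to a half first cousin = 1/16 (half first cousins share one grandparent — one path of length 4: r = (1/2)^4 = 1/16).
r to a grandoffspring = 0.25 (two parent–offspring links: r = (1/2)^2 = 1/4).
Summing one r·B term per recipient: 1·0.5·0.135 + 2·0.0625·0.0416 + 1·0.25·0.232 = 0.1307.

0.1307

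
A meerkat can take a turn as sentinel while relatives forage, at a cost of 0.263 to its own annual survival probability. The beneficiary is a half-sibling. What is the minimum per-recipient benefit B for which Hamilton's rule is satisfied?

r to a half-sibling = 0.25 (half-sibs share one parent — one path of length 2: r = (1/2)^2 = 1/4).
Hamilton's rule with n recipients of equal r: n·r·B > C, so B > C/(n·r) = 0.263/(1·0.25) = 1.052.

1.052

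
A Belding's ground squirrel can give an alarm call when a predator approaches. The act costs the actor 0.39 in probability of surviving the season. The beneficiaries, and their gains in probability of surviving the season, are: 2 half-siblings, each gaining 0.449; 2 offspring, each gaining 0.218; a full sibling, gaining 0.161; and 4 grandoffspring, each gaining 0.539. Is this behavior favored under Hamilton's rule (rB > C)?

Yes

Hamilton's rule: the trait is favored when the sum of r·B over every recipient exceeds the actor's cost C.
r to a half-sibling = 1/4 (half-sibs share one parent — one path of length 2: r = (1/2)^2 = 1/4).
r to an offspring = 0.5 (one parent–offspring link: r = (1/2)^1 = 1/2).
r to a full sibling = 0.5 (full sibs share both parents — two paths of length 2: r = 2·(1/2)^2 = 1/2).
r to a grandoffspring = 0.25 (two parent–offspring links: r = (1/2)^2 = 1/4).
Summing one r·B term per recipient: 2·0.25·0.449 + 2·0.5·0.218 + 1·0.5·0.161 + 4·0.25·0.539 = 1.062.
1.062 > 0.39: the indirect benefit exceeds the cost.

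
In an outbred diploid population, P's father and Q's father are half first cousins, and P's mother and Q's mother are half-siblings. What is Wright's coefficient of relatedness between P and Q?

0.078125

Independent pedigree routes through distinct common ancestors add.
P and Q are related in two ways: half second cousins through their fathers (r = 1/64) and half first cousins through their mothers (r = 1/16).
r = 1/64 + 1/16 = 5/64 = 0.078125.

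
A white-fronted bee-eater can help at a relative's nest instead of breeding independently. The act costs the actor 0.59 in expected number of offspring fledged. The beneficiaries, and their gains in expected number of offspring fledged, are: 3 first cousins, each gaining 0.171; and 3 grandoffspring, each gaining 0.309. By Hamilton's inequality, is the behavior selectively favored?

No

Hamilton's rule: the trait is favored when the sum of r·B over every recipient exceeds the actor's cost C.
r to a first cousin = 1/8 (first cousins share one grandparent pair — two paths of length 4: r = 2·(1/2)^4 = 1/8).
r to a grandoffspring = 0.25 (two parent–offspring links: r = (1/2)^2 = 1/4).
Summing one r·B term per recipient: 3·0.125·0.171 + 3·0.25·0.309 = 0.295875.
0.295875 < 0.59: the indirect benefit is less than the cost.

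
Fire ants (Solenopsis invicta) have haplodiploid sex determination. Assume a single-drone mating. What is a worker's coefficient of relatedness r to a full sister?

0.75

Haplodiploid full sisters inherit their father's entire haploid genome identically (contributing 1/2) and on average half of their mother's contribution (1/2 · 1/2 = 1/4); r = 1/2 + 1/4 = 3/4.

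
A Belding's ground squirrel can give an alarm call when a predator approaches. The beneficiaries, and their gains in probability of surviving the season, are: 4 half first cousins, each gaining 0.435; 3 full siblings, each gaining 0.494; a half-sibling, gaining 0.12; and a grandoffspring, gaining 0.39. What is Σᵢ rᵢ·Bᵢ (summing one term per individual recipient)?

0.97725

r to a half first cousin = 0.0625 (half first cousins share one grandparent — one path of length 4: r = (1/2)^4 = 1/16).
r to a full sibling = 0.5 (full sibs share both parents — two paths of length 2: r = 2·(1/2)^2 = 1/2).
r to a half-sibling = 0.25 (half-sibs share one parent — one path of length 2: r = (1/2)^2 = 1/4).
r to a grandoffspring = 0.25 (two parent–offspring links: r = (1/2)^2 = 1/4).
Summing one r·B term per recipient: 4·0.0625·0.435 + 3·0.5·0.494 + 1·0.25·0.12 + 1·0.25·0.39 = 0.97725.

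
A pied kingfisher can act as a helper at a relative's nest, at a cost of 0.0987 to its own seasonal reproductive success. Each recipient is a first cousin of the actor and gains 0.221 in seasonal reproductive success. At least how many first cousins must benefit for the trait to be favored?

4

r to a first cousin = 1/8 (first cousins share one grandparent pair — two paths of length 4: r = 2·(1/2)^4 = 1/8).
Hamilton's rule: n·r·B > C  ⇒  n > C/(r·B) = 0.0987/(0.125·0.221) = 3.573.
The smallest integer exceeding 3.573 is 4.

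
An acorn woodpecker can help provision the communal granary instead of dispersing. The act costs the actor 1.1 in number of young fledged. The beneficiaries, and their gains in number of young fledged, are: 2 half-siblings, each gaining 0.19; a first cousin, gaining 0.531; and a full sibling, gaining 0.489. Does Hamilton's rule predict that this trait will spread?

Hamilton's rule: the trait is favored when the sum of r·B over every recipient exceeds the actor's cost C.
r to a half-sibling = 1/4 (half-sibs share one parent — one path of length 2: r = (1/2)^2 = 1/4).
r to a first cousin = 1/8 (first cousins share one grandparent pair — two paths of length 4: r = 2·(1/2)^4 = 1/8).
r to a full sibling = 0.5 (full sibs share both parents — two paths of length 2: r = 2·(1/2)^2 = 1/2).
Summing one r·B term per recipient: 2·0.25·0.19 + 1·0.125·0.531 + 1·0.5·0.489 = 0.405875.
0.405875 < 1.1: the indirect benefit is less than the cost.

No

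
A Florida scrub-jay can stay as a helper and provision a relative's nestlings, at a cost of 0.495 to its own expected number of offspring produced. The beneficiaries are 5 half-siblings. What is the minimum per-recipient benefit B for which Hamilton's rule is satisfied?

r to a half-sibling = 1/4 (half-sibs share one parent — one path of length 2: r = (1/2)^2 = 1/4).
Hamilton's rule with n recipients of equal r: n·r·B > C, so B > C/(n·r) = 0.495/(5·0.25) = 0.396.

0.396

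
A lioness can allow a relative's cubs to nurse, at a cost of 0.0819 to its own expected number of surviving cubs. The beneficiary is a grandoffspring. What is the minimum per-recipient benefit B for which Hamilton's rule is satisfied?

0.3276

r to a grandoffspring = 1/4 (two parent–offspring links: r = (1/2)^2 = 1/4).
Hamilton's rule with n recipients of equal r: n·r·B > C, so B > C/(n·r) = 0.0819/(1·0.25) = 0.3276.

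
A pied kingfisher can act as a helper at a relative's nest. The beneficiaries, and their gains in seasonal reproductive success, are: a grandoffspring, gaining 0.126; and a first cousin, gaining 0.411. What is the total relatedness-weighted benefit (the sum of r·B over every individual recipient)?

0.082875

r to a grandoffspring = 1/4 (two parent–offspring links: r = (1/2)^2 = 1/4).
r to a first cousin = 1/8 (first cousins share one grandparent pair — two paths of length 4: r = 2·(1/2)^4 = 1/8).
Summing one r·B term per recipient: 1·0.25·0.126 + 1·0.125·0.411 = 0.082875.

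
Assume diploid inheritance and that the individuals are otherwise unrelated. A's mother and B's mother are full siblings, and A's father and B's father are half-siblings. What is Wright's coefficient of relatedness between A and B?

Wright's path rule: contributions from independent ancestry routes add.
A and B are related in two ways: first cousins through their mothers (r = 1/8) and half first cousins through their fathers (r = 1/16).
r = 1/8 + 1/16 = 3/16 = 0.1875.

0.1875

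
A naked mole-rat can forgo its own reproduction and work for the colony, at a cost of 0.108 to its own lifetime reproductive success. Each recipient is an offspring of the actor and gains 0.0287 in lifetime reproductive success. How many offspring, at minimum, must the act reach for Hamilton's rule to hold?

r to an offspring = 1/2 (one parent–offspring link: r = (1/2)^1 = 1/2).
Hamilton's rule: n·r·B > C  ⇒  n > C/(r·B) = 0.108/(0.5·0.0287) = 7.526.
The smallest integer exceeding 7.526 is 8.

8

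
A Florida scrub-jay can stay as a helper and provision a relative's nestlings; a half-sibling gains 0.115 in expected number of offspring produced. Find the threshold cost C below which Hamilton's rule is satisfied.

r to a half-sibling = 1/4 (half-sibs share one parent — one path of length 2: r = (1/2)^2 = 1/4).
Hamilton's rule: n·r·B > C, so the trait is favored while C < n·r·B = 1·0.25·0.115 = 0.02875.

0.02875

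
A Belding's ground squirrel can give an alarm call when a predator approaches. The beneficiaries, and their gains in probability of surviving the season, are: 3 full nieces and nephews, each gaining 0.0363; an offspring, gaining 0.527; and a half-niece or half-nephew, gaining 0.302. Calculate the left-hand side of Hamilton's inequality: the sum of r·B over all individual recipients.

r to a full niece or nephew = 0.25 (full aunt/uncle↔niece/nephew: two paths of length 3 through the shared grandparent pair: r = 2·(1/2)^3 = 1/4).
r to an offspring = 0.5 (one parent–offspring link: r = (1/2)^1 = 1/2).
r to a half-niece or half-nephew = 1/8 (half-aunt/uncle↔niece/nephew: one path of length 3: r = (1/2)^3 = 1/8).
Summing one r·B term per recipient: 3·0.25·0.0363 + 1·0.5·0.527 + 1·0.125·0.302 = 0.328475.

0.328475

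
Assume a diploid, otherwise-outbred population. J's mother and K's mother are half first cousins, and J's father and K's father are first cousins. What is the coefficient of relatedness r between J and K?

0.046875

Independent pedigree routes through distinct common ancestors add.
J and K are related in two ways: half second cousins through their mothers (r = 1/64) and second cousins through their fathers (r = 1/32).
r = 1/64 + 1/32 = 3/64 = 0.046875.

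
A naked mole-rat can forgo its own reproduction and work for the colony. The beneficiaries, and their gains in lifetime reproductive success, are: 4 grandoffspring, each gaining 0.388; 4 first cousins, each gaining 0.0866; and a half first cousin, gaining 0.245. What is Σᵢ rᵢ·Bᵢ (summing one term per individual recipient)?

0.4466125

r to a grandoffspring = 1/4 (two parent–offspring links: r = (1/2)^2 = 1/4).
r to a first cousin = 1/8 (first cousins share one grandparent pair — two paths of length 4: r = 2·(1/2)^4 = 1/8).
r to a half first cousin = 1/16 (half first cousins share one grandparent — one path of length 4: r = (1/2)^4 = 1/16).
Summing one r·B term per recipient: 4·0.25·0.388 + 4·0.125·0.0866 + 1·0.0625·0.245 = 0.4466125.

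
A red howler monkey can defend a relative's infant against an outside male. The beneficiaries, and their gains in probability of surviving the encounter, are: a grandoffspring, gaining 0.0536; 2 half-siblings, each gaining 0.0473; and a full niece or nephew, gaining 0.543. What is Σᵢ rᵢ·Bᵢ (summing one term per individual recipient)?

0.1728

r to a grandoffspring = 0.25 (two parent–offspring links: r = (1/2)^2 = 1/4).
r to a half-sibling = 0.25 (half-sibs share one parent — one path of length 2: r = (1/2)^2 = 1/4).
r to a full niece or nephew = 1/4 (full aunt/uncle↔niece/nephew: two paths of length 3 through the shared grandparent pair: r = 2·(1/2)^3 = 1/4).
Summing one r·B term per recipient: 1·0.25·0.0536 + 2·0.25·0.0473 + 1·0.25·0.543 = 0.1728.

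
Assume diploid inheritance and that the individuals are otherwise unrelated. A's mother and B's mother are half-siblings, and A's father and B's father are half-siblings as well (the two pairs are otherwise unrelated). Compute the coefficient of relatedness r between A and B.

0.125

Relatedness sums over independent paths through distinct common ancestors.
A and B are related in two ways: half first cousins through their mothers (r = 1/16) and half first cousins through their fathers (r = 1/16).
r = 1/16 + 1/16 = 1/8 = 0.125.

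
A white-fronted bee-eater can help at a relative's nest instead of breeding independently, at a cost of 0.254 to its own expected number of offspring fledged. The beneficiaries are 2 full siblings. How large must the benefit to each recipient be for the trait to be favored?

0.254

r to a full sibling = 0.5 (full sibs share both parents — two paths of length 2: r = 2·(1/2)^2 = 1/2).
Hamilton's rule with n recipients of equal r: n·r·B > C, so B > C/(n·r) = 0.254/(2·0.5) = 0.254.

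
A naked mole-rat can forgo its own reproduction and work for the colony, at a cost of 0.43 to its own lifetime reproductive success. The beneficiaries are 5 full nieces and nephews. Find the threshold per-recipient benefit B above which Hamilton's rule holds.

r to a full niece or nephew = 1/4 (full aunt/uncle↔niece/nephew: two paths of length 3 through the shared grandparent pair: r = 2·(1/2)^3 = 1/4).
Hamilton's rule with n recipients of equal r: n·r·B > C, so B > C/(n·r) = 0.43/(5·0.25) = 0.344.

0.344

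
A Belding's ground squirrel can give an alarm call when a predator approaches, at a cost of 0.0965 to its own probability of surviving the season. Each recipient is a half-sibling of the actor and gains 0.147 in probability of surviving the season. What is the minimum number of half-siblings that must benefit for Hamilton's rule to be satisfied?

r to a half-sibling = 1/4 (half-sibs share one parent — one path of length 2: r = (1/2)^2 = 1/4).
Hamilton's rule: n·r·B > C  ⇒  n > C/(r·B) = 0.0965/(0.25·0.147) = 2.626.
The smallest integer exceeding 2.626 is 3.

3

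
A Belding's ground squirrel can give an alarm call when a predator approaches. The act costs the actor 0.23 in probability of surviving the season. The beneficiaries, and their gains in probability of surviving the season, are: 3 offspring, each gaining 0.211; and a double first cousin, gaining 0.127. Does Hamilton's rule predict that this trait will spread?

Yes

Hamilton's rule: the trait is favored when the sum of r·B over every recipient exceeds the actor's cost C.
r to an offspring = 0.5 (one parent–offspring link: r = (1/2)^1 = 1/2).
r to a double first cousin = 0.25 (double first cousins share both grandparent pairs — four paths of length 4: r = 4·(1/2)^4 = 1/4).
Summing one r·B term per recipient: 3·0.5·0.211 + 1·0.25·0.127 = 0.34825.
0.34825 > 0.23: the indirect benefit exceeds the cost.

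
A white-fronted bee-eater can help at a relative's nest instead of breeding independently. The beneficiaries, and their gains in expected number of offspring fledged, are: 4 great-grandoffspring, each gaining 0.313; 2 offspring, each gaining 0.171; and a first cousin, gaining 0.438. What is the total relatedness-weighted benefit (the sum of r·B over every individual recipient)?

0.38225

r to a great-grandoffspring = 0.125 (three parent–offspring links: r = (1/2)^3 = 1/8).
r to an offspring = 0.5 (one parent–offspring link: r = (1/2)^1 = 1/2).
r to a first cousin = 0.125 (first cousins share one grandparent pair — two paths of length 4: r = 2·(1/2)^4 = 1/8).
Summing one r·B term per recipient: 4·0.125·0.313 + 2·0.5·0.171 + 1·0.125·0.438 = 0.38225.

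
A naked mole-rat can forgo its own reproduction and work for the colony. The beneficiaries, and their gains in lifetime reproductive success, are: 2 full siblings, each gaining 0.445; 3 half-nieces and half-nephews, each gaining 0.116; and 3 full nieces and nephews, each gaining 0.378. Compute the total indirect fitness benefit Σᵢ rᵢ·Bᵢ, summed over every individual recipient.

r to a full sibling = 1/2 (full sibs share both parents — two paths of length 2: r = 2·(1/2)^2 = 1/2).
r to a half-niece or half-nephew = 1/8 (half-aunt/uncle↔niece/nephew: one path of length 3: r = (1/2)^3 = 1/8).
r to a full niece or nephew = 0.25 (full aunt/uncle↔niece/nephew: two paths of length 3 through the shared grandparent pair: r = 2·(1/2)^3 = 1/4).
Summing one r·B term per recipient: 2·0.5·0.445 + 3·0.125·0.116 + 3·0.25·0.378 = 0.772.

0.772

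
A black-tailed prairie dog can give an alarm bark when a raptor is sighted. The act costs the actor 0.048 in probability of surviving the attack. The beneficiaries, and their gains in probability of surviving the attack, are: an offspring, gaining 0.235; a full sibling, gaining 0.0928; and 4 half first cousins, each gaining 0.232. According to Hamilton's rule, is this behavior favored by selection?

Yes

Hamilton's rule: the trait is favored when the sum of r·B over every recipient exceeds the actor's cost C.
r to an offspring = 1/2 (one parent–offspring link: r = (1/2)^1 = 1/2).
r to a full sibling = 1/2 (full sibs share both parents — two paths of length 2: r = 2·(1/2)^2 = 1/2).
r to a half first cousin = 0.0625 (half first cousins share one grandparent — one path of length 4: r = (1/2)^4 = 1/16).
Summing one r·B term per recipient: 1·0.5·0.235 + 1·0.5·0.0928 + 4·0.0625·0.232 = 0.2219.
0.2219 > 0.048: the indirect benefit exceeds the cost.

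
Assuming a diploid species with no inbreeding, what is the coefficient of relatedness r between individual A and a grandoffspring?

Two parent–offspring links: r = (1/2)^2 = 1/4.

0.25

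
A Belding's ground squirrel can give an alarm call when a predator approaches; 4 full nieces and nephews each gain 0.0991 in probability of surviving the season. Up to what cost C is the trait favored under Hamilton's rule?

0.0991

r to a full niece or nephew = 1/4 (full aunt/uncle↔niece/nephew: two paths of length 3 through the shared grandparent pair: r = 2·(1/2)^3 = 1/4).
Hamilton's rule: n·r·B > C, so the trait is favored while C < n·r·B = 4·0.25·0.0991 = 0.0991.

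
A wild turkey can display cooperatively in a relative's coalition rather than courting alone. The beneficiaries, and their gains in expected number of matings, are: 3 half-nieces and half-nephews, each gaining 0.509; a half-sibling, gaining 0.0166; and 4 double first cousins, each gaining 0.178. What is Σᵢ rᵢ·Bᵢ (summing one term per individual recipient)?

0.373025

r to a half-niece or half-nephew = 1/8 (half-aunt/uncle↔niece/nephew: one path of length 3: r = (1/2)^3 = 1/8).
r to a half-sibling = 1/4 (half-sibs share one parent — one path of length 2: r = (1/2)^2 = 1/4).
r to a double first cousin = 0.25 (double first cousins share both grandparent pairs — four paths of length 4: r = 4·(1/2)^4 = 1/4).
Summing one r·B term per recipient: 3·0.125·0.509 + 1·0.25·0.0166 + 4·0.25·0.178 = 0.373025.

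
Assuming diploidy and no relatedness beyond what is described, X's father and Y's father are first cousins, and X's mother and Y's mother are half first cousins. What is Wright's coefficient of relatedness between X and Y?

Wright's path rule: contributions from independent ancestry routes add.
X and Y are related in two ways: second cousins through their fathers (r = 1/32) and half second cousins through their mothers (r = 1/64).
r = 1/32 + 1/64 = 3/64 = 0.046875.

0.046875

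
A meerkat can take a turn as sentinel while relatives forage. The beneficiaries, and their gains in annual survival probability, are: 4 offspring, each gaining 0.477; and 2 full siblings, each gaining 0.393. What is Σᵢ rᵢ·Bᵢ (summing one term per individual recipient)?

r to an offspring = 0.5 (one parent–offspring link: r = (1/2)^1 = 1/2).
r to a full sibling = 1/2 (full sibs share both parents — two paths of length 2: r = 2·(1/2)^2 = 1/2).
Summing one r·B term per recipient: 4·0.5·0.477 + 2·0.5·0.393 = 1.347.

1.347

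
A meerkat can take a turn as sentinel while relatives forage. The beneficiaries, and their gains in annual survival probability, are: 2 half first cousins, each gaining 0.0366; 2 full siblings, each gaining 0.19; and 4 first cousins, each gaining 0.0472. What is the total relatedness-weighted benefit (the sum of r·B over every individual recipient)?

r to a half first cousin = 1/16 (half first cousins share one grandparent — one path of length 4: r = (1/2)^4 = 1/16).
r to a full sibling = 0.5 (full sibs share both parents — two paths of length 2: r = 2·(1/2)^2 = 1/2).
r to a first cousin = 0.125 (first cousins share one grandparent pair — two paths of length 4: r = 2·(1/2)^4 = 1/8).
Summing one r·B term per recipient: 2·0.0625·0.0366 + 2·0.5·0.19 + 4·0.125·0.0472 = 0.218175.

0.218175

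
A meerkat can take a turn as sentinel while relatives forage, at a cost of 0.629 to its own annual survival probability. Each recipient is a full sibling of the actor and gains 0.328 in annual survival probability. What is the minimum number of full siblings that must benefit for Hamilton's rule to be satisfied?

r to a full sibling = 0.5 (full sibs share both parents — two paths of length 2: r = 2·(1/2)^2 = 1/2).
Hamilton's rule: n·r·B > C  ⇒  n > C/(r·B) = 0.629/(0.5·0.328) = 3.835.
The smallest integer exceeding 3.835 is 4.

4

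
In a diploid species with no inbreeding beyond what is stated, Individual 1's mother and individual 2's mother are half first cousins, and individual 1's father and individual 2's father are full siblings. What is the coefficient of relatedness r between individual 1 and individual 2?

Relatedness sums over independent paths through distinct common ancestors.
Individual 1 and individual 2 are related in two ways: half second cousins through their mothers (r = 1/64) and first cousins through their fathers (r = 1/8).
r = 1/64 + 1/8 = 9/64 = 0.140625.

0.140625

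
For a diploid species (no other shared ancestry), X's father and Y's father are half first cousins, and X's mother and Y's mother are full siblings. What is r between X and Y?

Wright's path rule: contributions from independent ancestry routes add.
X and Y are related in two ways: half second cousins through their fathers (r = 1/64) and first cousins through their mothers (r = 1/8).
r = 1/64 + 1/8 = 9/64 = 0.140625.

0.140625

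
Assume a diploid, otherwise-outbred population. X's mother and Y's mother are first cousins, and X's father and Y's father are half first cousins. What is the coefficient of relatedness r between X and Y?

0.046875

Wright's path rule: contributions from independent ancestry routes add.
X and Y are related in two ways: second cousins through their mothers (r = 1/32) and half second cousins through their fathers (r = 1/64).
r = 1/32 + 1/64 = 3/64 = 0.046875.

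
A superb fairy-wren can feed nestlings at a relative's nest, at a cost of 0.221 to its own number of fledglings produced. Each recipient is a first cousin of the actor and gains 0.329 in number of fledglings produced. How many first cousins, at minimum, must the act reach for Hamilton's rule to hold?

6

r to a first cousin = 0.125 (first cousins share one grandparent pair — two paths of length 4: r = 2·(1/2)^4 = 1/8).
Hamilton's rule: n·r·B > C  ⇒  n > C/(r·B) = 0.221/(0.125·0.329) = 5.374.
The smallest integer exceeding 5.374 is 6.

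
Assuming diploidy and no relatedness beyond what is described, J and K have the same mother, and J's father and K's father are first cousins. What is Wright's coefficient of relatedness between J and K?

Wright's path rule: contributions from independent ancestry routes add.
J and K are related in two ways: half-sibs through their shared mother (r = 1/4) and second cousins through their fathers (r = 1/32).
r = 1/4 + 1/32 = 9/32 = 0.28125.

0.28125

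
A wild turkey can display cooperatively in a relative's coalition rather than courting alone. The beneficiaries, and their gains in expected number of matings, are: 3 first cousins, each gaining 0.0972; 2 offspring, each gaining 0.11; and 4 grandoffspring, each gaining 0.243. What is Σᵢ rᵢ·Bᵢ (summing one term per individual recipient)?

0.38945

r to a first cousin = 1/8 (first cousins share one grandparent pair — two paths of length 4: r = 2·(1/2)^4 = 1/8).
r to an offspring = 0.5 (one parent–offspring link: r = (1/2)^1 = 1/2).
r to a grandoffspring = 0.25 (two parent–offspring links: r = (1/2)^2 = 1/4).
Summing one r·B term per recipient: 3·0.125·0.0972 + 2·0.5·0.11 + 4·0.25·0.243 = 0.38945.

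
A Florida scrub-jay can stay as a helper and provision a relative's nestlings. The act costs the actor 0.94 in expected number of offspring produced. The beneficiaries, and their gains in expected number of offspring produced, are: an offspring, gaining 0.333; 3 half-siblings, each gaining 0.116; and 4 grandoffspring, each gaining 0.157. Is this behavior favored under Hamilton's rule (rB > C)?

No

Hamilton's rule: the trait is favored when the sum of r·B over every recipient exceeds the actor's cost C.
r to an offspring = 1/2 (one parent–offspring link: r = (1/2)^1 = 1/2).
r to a half-sibling = 1/4 (half-sibs share one parent — one path of length 2: r = (1/2)^2 = 1/4).
r to a grandoffspring = 1/4 (two parent–offspring links: r = (1/2)^2 = 1/4).
Summing one r·B term per recipient: 1·0.5·0.333 + 3·0.25·0.116 + 4·0.25·0.157 = 0.4105.
0.4105 < 0.94: the indirect benefit is less than the cost.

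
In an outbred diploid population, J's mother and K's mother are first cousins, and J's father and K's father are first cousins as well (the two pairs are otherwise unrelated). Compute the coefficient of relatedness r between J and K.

Wright's path rule: contributions from independent ancestry routes add.
J and K are related in two ways: second cousins through their mothers (r = 1/32) and second cousins through their fathers (r = 1/32).
r = 1/32 + 1/32 = 1/16 = 0.0625.

0.0625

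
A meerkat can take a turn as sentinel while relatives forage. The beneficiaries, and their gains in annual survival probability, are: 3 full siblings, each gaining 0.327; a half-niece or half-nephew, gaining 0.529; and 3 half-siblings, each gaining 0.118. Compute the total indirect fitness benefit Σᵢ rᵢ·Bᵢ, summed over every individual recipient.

r to a full sibling = 1/2 (full sibs share both parents — two paths of length 2: r = 2·(1/2)^2 = 1/2).
r to a half-niece or half-nephew = 0.125 (half-aunt/uncle↔niece/nephew: one path of length 3: r = (1/2)^3 = 1/8).
r to a half-sibling = 1/4 (half-sibs share one parent — one path of length 2: r = (1/2)^2 = 1/4).
Summing one r·B term per recipient: 3·0.5·0.327 + 1·0.125·0.529 + 3·0.25·0.118 = 0.645125.

0.645125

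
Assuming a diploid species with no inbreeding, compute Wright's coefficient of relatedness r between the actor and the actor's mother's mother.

Each parent–offspring link contributes a factor of 1/2, and independent paths through distinct common ancestors add.
Two parent–offspring links: r = (1/2)^2 = 1/4.

0.25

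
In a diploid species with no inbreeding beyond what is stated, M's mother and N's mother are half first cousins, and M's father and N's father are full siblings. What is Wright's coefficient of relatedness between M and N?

0.140625

Wright's path rule: contributions from independent ancestry routes add.
M and N are related in two ways: half second cousins through their mothers (r = 1/64) and first cousins through their fathers (r = 1/8).
r = 1/64 + 1/8 = 9/64 = 0.140625.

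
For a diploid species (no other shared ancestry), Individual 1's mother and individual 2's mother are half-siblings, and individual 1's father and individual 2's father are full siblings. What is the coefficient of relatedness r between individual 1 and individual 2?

Relatedness sums over independent paths through distinct common ancestors.
Individual 1 and individual 2 are related in two ways: half first cousins through their mothers (r = 1/16) and first cousins through their fathers (r = 1/8).
r = 1/16 + 1/8 = 0.1875.

0.1875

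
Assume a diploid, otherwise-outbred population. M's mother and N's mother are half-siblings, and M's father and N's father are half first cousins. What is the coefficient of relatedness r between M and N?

Independent pedigree routes through distinct common ancestors add.
M and N are related in two ways: half first cousins through their mothers (r = 1/16) and half second cousins through their fathers (r = 1/64).
r = 1/16 + 1/64 = 5/64 = 0.078125.

0.078125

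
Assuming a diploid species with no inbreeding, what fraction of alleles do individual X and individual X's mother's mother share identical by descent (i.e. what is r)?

0.25

Each parent–offspring link contributes a factor of 1/2, and independent paths through distinct common ancestors add.
Two parent–offspring links: r = (1/2)^2 = 1/4.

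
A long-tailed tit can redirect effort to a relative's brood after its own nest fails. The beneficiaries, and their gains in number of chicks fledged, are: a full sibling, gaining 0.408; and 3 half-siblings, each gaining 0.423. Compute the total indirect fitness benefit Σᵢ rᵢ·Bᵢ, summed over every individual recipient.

r to a full sibling = 0.5 (full sibs share both parents — two paths of length 2: r = 2·(1/2)^2 = 1/2).
r to a half-sibling = 0.25 (half-sibs share one parent — one path of length 2: r = (1/2)^2 = 1/4).
Summing one r·B term per recipient: 1·0.5·0.408 + 3·0.25·0.423 = 0.52125.

0.52125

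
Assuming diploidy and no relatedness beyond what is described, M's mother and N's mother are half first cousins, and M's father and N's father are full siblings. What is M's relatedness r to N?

0.140625

Wright's path rule: contributions from independent ancestry routes add.
M and N are related in two ways: half second cousins through their mothers (r = 1/64) and first cousins through their fathers (r = 1/8).
r = 1/64 + 1/8 = 9/64 = 0.140625.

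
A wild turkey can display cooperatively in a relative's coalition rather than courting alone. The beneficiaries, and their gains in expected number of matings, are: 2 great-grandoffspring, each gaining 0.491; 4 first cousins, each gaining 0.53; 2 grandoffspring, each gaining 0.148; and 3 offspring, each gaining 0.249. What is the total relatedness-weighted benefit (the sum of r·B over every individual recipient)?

r to a great-grandoffspring = 0.125 (three parent–offspring links: r = (1/2)^3 = 1/8).
r to a first cousin = 0.125 (first cousins share one grandparent pair — two paths of length 4: r = 2·(1/2)^4 = 1/8).
r to a grandoffspring = 0.25 (two parent–offspring links: r = (1/2)^2 = 1/4).
r to an offspring = 1/2 (one parent–offspring link: r = (1/2)^1 = 1/2).
Summing one r·B term per recipient: 2·0.125·0.491 + 4·0.125·0.53 + 2·0.25·0.148 + 3·0.5·0.249 = 0.83525.

0.83525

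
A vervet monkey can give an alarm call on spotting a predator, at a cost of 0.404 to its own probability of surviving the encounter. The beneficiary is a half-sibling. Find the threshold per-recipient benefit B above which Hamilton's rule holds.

r to a half-sibling = 0.25 (half-sibs share one parent — one path of length 2: r = (1/2)^2 = 1/4).
Hamilton's rule with n recipients of equal r: n·r·B > C, so B > C/(n·r) = 0.404/(1·0.25) = 1.616.

1.616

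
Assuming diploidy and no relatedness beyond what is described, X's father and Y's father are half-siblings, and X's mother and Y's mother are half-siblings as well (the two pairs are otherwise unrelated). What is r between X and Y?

Independent pedigree routes through distinct common ancestors add.
X and Y are related in two ways: half first cousins through their fathers (r = 1/16) and half first cousins through their mothers (r = 1/16).
r = 1/16 + 1/16 = 1/8 = 0.125.

0.125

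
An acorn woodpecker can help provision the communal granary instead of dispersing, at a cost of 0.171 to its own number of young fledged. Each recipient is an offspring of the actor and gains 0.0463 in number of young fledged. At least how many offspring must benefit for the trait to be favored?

8

r to an offspring = 0.5 (one parent–offspring link: r = (1/2)^1 = 1/2).
Hamilton's rule: n·r·B > C  ⇒  n > C/(r·B) = 0.171/(0.5·0.0463) = 7.387.
The smallest integer exceeding 7.387 is 8.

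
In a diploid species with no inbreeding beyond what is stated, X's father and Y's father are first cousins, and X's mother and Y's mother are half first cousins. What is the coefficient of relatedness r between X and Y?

With two independent routes of shared ancestry, r is the sum of the two contributions.
X and Y are related in two ways: second cousins through their fathers (r = 1/32) and half second cousins through their mothers (r = 1/64).
r = 1/32 + 1/64 = 0.046875.

0.046875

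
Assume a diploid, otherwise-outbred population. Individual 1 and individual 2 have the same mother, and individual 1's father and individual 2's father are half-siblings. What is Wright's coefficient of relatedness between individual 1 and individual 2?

With two independent routes of shared ancestry, r is the sum of the two contributions.
Individual 1 and individual 2 are related in two ways: half-sibs through their shared mother (r = 1/4) and half first cousins through their fathers (r = 1/16).
r = 1/4 + 1/16 = 5/16 = 0.3125.

0.3125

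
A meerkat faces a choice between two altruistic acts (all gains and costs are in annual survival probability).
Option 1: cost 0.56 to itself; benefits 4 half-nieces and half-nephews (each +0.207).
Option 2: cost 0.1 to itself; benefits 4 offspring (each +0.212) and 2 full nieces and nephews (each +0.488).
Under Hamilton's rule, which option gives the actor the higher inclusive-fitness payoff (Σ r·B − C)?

Option 1: r to a half-niece or half-nephew = 0.125.
Option 1: Σ r·B − C = (4·0.125·0.207) − 0.56 = -0.4565.
Option 2: r to an offspring = 0.5.
Option 2: r to a full niece or nephew = 0.25.
Option 2: Σ r·B − C = (4·0.5·0.212 + 2·0.25·0.488) − 0.1 = 0.568.
Option 2 has the higher net inclusive-fitness payoff.

Option 2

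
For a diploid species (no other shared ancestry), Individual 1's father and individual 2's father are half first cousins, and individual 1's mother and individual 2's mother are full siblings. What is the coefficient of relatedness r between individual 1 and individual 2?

0.140625

Relatedness sums over independent paths through distinct common ancestors.
Individual 1 and individual 2 are related in two ways: half second cousins through their fathers (r = 1/64) and first cousins through their mothers (r = 1/8).
r = 1/64 + 1/8 = 9/64 = 0.140625.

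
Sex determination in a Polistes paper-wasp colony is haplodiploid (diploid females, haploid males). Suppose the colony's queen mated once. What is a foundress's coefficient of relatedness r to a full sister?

0.75

Haplodiploid full sisters inherit their father's entire haploid genome identically (contributing 1/2) and on average half of their mother's contribution (1/2 · 1/2 = 1/4); r = 1/2 + 1/4 = 3/4.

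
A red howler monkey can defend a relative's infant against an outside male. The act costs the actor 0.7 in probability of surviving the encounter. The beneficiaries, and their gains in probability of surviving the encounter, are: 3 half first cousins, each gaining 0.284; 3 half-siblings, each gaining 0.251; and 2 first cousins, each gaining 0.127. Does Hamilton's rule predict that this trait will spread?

No

Hamilton's rule: the trait is favored when the sum of r·B over every recipient exceeds the actor's cost C.
r to a half first cousin = 0.0625 (half first cousins share one grandparent — one path of length 4: r = (1/2)^4 = 1/16).
r to a half-sibling = 0.25 (half-sibs share one parent — one path of length 2: r = (1/2)^2 = 1/4).
r to a first cousin = 0.125 (first cousins share one grandparent pair — two paths of length 4: r = 2·(1/2)^4 = 1/8).
Summing one r·B term per recipient: 3·0.0625·0.284 + 3·0.25·0.251 + 2·0.125·0.127 = 0.27325.
0.27325 < 0.7: the indirect benefit is less than the cost.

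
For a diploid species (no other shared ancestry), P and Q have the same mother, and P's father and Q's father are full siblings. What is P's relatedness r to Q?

Relatedness sums over independent paths through distinct common ancestors.
P and Q are related in two ways: half-sibs through their shared mother (r = 1/4) and first cousins through their fathers (r = 1/8).
r = 1/4 + 1/8 = 3/8 = 0.375.

0.375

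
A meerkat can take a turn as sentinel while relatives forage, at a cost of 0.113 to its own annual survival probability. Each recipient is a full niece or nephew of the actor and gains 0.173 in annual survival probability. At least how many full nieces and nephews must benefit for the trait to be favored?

r to a full niece or nephew = 0.25 (full aunt/uncle↔niece/nephew: two paths of length 3 through the shared grandparent pair: r = 2·(1/2)^3 = 1/4).
Hamilton's rule: n·r·B > C  ⇒  n > C/(r·B) = 0.113/(0.25·0.173) = 2.613.
The smallest integer exceeding 2.613 is 3.

3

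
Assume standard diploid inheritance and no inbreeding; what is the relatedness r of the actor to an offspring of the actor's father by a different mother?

Each parent–offspring link contributes a factor of 1/2, and independent paths through distinct common ancestors add.
Half-sibs share one parent — one path of length 2: r = (1/2)^2 = 1/4.

0.25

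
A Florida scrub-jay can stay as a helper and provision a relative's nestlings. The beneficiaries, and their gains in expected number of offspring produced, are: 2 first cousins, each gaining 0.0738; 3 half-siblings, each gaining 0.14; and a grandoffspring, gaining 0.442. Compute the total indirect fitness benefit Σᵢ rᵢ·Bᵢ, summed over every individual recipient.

0.23395

r to a first cousin = 0.125 (first cousins share one grandparent pair — two paths of length 4: r = 2·(1/2)^4 = 1/8).
r to a half-sibling = 1/4 (half-sibs share one parent — one path of length 2: r = (1/2)^2 = 1/4).
r to a grandoffspring = 0.25 (two parent–offspring links: r = (1/2)^2 = 1/4).
Summing one r·B term per recipient: 2·0.125·0.0738 + 3·0.25·0.14 + 1·0.25·0.442 = 0.23395.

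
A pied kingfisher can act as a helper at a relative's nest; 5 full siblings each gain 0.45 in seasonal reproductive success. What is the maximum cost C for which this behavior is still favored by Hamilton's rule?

r to a full sibling = 1/2 (full sibs share both parents — two paths of length 2: r = 2·(1/2)^2 = 1/2).
Hamilton's rule: n·r·B > C, so the trait is favored while C < n·r·B = 5·0.5·0.45 = 1.125.

1.125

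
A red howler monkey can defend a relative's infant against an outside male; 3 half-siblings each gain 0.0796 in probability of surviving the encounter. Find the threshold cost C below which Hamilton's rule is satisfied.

r to a half-sibling = 0.25 (half-sibs share one parent — one path of length 2: r = (1/2)^2 = 1/4).
Hamilton's rule: n·r·B > C, so the trait is favored while C < n·r·B = 3·0.25·0.0796 = 0.0597.

0.0597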